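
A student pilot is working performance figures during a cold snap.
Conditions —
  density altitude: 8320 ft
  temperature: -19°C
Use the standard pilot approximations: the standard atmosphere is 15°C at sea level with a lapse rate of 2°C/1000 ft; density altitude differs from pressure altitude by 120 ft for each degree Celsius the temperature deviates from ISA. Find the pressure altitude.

10000 ft

DA = PA + 120 × (OAT − (15 − 2·PA/1000)) = PA + 120·OAT − 1800 + 0.24·PA = 1.24·PA + 120·OAT − 1800.
So 1.24·PA = 8320 − 120 × (-19) + 1800 = 12400.
PA = 12400 / 1.24 = 10000 ft.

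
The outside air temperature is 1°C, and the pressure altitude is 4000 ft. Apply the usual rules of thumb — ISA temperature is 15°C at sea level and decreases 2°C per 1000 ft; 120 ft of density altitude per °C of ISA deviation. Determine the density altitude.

ISA temperature at 4000 ft = 15 − 2 × (4000/1000) = 7°C.
ISA deviation = 1 − 7 = -6°C.
Density altitude = 4000 + 120 × (-6) = 4000 + (-720) = 3280 ft.

3280 ft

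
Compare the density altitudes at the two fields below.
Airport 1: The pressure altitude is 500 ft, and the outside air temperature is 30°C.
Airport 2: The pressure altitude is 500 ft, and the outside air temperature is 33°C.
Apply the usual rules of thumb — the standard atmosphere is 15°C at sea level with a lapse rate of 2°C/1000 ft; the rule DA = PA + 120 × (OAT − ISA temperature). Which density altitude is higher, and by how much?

Airport 1: ISA temp = 14°C, deviation +16°C, DA = 500 + 120 × 16 = 2420 ft.
Airport 2: ISA temp = 14°C, deviation +19°C, DA = 500 + 120 × 19 = 2780 ft.
Airport 2 is higher by 2780 − 2420 = 360 ft.

Airport 2 by 360 ft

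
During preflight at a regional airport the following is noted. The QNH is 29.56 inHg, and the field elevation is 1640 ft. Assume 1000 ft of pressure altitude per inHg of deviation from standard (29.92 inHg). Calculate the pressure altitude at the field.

2000 ft

Pressure correction = (29.92 − 29.56) × 1000 = +360 ft.
Pressure altitude = 1640 + (+360) = 2000 ft.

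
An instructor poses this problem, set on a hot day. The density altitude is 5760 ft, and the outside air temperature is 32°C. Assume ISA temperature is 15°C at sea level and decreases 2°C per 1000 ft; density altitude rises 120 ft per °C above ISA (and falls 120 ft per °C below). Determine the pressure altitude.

DA = PA + 120 × (OAT − (15 − 2·PA/1000)) = PA + 120·OAT − 1800 + 0.24·PA = 1.24·PA + 120·OAT − 1800.
So 1.24·PA = 5760 − 120 × 32 + 1800 = 3720.
PA = 3720 / 1.24 = 3000 ft.

3000 ft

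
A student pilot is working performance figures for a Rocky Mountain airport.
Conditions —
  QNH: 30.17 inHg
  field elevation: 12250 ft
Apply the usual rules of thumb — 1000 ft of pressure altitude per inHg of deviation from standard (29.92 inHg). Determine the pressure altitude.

12000 ft

Pressure correction = (29.92 − 30.17) × 1000 = -250 ft.
Pressure altitude = 12250 + (-250) = 12000 ft.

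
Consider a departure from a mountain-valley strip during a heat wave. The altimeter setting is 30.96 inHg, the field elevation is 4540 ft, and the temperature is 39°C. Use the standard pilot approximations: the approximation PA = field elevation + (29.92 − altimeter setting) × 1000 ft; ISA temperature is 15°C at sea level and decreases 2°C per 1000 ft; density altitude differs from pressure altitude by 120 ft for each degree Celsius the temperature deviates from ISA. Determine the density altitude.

7220 ft

Pressure altitude = 4540 + (29.92 − 30.96) × 1000 = 4540 + (-1040) = 3500 ft.
ISA temperature at 3500 ft = 15 − 2 × (3500/1000) = 8°C.
ISA deviation = 39 − 8 = +31°C.
Density altitude = 3500 + 120 × (31) = 7220 ft.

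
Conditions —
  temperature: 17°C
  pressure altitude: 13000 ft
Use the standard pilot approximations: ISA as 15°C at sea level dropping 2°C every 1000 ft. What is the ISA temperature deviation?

ISA temperature at 13000 ft = 15 − 2 × (13000/1000) = -11°C.
Deviation = OAT − ISA = 17 − (-11) = +28°C.

ISA+28°C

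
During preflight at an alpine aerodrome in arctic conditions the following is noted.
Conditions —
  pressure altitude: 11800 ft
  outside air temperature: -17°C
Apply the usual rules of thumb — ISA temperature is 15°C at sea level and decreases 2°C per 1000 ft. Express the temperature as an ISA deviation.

ISA temperature at 11800 ft = 15 − 2 × (11800/1000) = -8.6°C.
Deviation = OAT − ISA = -17 − (-8.6) = -8.4°C.

ISA-8.4°C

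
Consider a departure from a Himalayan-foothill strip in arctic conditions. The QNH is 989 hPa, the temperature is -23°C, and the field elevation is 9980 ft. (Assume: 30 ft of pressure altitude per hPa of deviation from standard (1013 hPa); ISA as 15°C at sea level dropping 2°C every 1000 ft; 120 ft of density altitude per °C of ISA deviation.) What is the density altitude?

8708 ft

Pressure altitude = 9980 + (1013 − 989) × 30 = 9980 + (+720) = 10700 ft.
ISA temperature at 10700 ft = 15 − 2 × (10700/1000) = -6.4°C.
ISA deviation = -23 − (-6.4) = -16.6°C.
Density altitude = 10700 + 120 × (-16.6) = 8708 ft.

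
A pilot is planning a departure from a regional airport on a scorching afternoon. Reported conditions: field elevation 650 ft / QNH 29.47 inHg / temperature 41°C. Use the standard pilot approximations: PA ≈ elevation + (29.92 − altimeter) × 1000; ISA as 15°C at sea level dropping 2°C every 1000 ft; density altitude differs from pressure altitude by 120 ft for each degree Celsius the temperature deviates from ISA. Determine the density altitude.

Pressure altitude = 650 + (29.92 − 29.47) × 1000 = 650 + (+450) = 1100 ft.
ISA temperature at 1100 ft = 15 − 2 × (1100/1000) = 12.8°C.
ISA deviation = 41 − 12.8 = +28.2°C.
Density altitude = 1100 + 120 × (28.2) = 4484 ft.

4484 ft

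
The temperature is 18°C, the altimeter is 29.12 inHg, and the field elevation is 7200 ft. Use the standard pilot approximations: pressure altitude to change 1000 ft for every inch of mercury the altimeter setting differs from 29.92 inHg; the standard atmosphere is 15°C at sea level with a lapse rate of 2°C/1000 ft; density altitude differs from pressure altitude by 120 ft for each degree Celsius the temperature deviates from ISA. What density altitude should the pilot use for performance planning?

10280 ft

Pressure altitude = 7200 + (29.92 − 29.12) × 1000 = 7200 + (+800) = 8000 ft.
ISA temperature at 8000 ft = 15 − 2 × (8000/1000) = -1°C.
ISA deviation = 18 − (-1) = +19°C.
Density altitude = 8000 + 120 × (19) = 10280 ft.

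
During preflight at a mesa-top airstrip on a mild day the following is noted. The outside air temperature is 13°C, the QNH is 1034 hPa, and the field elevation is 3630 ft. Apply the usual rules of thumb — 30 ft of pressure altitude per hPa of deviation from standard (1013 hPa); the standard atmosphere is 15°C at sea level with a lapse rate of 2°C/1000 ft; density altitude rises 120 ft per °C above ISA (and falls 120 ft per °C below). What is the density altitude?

Pressure altitude = 3630 + (1013 − 1034) × 30 = 3630 + (-630) = 3000 ft.
ISA temperature at 3000 ft = 15 − 2 × (3000/1000) = 9°C.
ISA deviation = 13 − 9 = +4°C.
Density altitude = 3000 + 120 × (4) = 3480 ft.

3480 ft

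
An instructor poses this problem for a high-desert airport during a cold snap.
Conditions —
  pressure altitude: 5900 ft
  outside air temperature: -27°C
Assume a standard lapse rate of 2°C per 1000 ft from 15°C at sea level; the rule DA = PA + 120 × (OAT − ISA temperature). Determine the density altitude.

2276 ft

ISA temperature at 5900 ft = 15 − 2 × (5900/1000) = 3.2°C.
ISA deviation = -27 − 3.2 = -30.2°C.
Density altitude = 5900 + 120 × (-30.2) = 5900 + (-3624) = 2276 ft.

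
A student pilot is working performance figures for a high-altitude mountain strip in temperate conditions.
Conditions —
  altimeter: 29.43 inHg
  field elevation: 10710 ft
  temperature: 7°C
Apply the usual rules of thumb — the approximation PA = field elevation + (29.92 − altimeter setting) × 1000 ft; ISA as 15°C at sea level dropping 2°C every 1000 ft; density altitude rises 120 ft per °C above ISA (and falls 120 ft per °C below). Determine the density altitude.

Pressure altitude = 10710 + (29.92 − 29.43) × 1000 = 10710 + (+490) = 11200 ft.
ISA temperature at 11200 ft = 15 − 2 × (11200/1000) = -7.4°C.
ISA deviation = 7 − (-7.4) = +14.4°C.
Density altitude = 11200 + 120 × (14.4) = 12928 ft.

12928 ft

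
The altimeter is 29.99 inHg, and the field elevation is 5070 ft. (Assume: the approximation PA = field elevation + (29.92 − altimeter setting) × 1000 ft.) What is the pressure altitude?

5000 ft

Pressure correction = (29.92 − 29.99) × 1000 = -70 ft.
Pressure altitude = 5070 + (-70) = 5000 ft.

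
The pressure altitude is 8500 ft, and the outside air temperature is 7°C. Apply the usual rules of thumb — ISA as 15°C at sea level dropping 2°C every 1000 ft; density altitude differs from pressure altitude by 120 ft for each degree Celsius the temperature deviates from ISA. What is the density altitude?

9580 ft

ISA temperature at 8500 ft = 15 − 2 × (8500/1000) = -2°C.
ISA deviation = 7 − (-2) = +9°C.
Density altitude = 8500 + 120 × (9) = 8500 + (+1080) = 9580 ft.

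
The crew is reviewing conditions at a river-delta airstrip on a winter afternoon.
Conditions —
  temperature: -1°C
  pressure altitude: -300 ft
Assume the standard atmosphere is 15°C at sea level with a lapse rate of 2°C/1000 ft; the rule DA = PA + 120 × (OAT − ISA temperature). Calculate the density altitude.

-2292 ft

ISA temperature at -300 ft = 15 − 2 × (-300/1000) = 15.6°C.
ISA deviation = -1 − 15.6 = -16.6°C.
Density altitude = -300 + 120 × (-16.6) = -300 + (-1992) = -2292 ft.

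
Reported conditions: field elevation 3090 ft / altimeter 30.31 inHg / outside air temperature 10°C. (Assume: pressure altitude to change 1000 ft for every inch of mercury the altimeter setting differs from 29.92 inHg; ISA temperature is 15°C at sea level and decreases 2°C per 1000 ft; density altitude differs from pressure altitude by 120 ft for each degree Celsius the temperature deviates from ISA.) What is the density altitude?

Pressure altitude = 3090 + (29.92 − 30.31) × 1000 = 3090 + (-390) = 2700 ft.
ISA temperature at 2700 ft = 15 − 2 × (2700/1000) = 9.6°C.
ISA deviation = 10 − 9.6 = +0.4°C.
Density altitude = 2700 + 120 × (0.4) = 2748 ft.

2748 ft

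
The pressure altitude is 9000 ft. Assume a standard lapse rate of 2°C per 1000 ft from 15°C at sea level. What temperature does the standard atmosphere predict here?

-3°C

ISA temperature = 15 − 2 × (9000/1000) = 15 − 18 = -3°C.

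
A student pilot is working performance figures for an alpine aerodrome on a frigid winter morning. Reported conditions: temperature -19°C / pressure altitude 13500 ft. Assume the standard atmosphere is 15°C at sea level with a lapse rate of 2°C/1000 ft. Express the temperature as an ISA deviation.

ISA temperature at 13500 ft = 15 − 2 × (13500/1000) = -12°C.
Deviation = OAT − ISA = -19 − (-12) = -7°C.

ISA-7°C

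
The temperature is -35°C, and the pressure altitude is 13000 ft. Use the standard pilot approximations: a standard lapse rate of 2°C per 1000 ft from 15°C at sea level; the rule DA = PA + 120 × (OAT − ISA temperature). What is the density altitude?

ISA temperature at 13000 ft = 15 − 2 × (13000/1000) = -11°C.
ISA deviation = -35 − (-11) = -24°C.
Density altitude = 13000 + 120 × (-24) = 13000 + (-2880) = 10120 ft.

10120 ft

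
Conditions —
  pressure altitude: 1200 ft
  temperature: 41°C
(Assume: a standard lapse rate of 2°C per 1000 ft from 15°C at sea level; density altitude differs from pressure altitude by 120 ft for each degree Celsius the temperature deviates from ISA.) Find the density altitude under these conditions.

4608 ft

ISA temperature at 1200 ft = 15 − 2 × (1200/1000) = 12.6°C.
ISA deviation = 41 − 12.6 = +28.4°C.
Density altitude = 1200 + 120 × (28.4) = 1200 + (+3408) = 4608 ft.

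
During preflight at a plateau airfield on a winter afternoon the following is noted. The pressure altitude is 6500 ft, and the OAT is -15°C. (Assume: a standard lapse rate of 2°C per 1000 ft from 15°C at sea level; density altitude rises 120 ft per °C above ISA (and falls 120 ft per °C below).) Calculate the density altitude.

4460 ft

ISA temperature at 6500 ft = 15 − 2 × (6500/1000) = 2°C.
ISA deviation = -15 − 2 = -17°C.
Density altitude = 6500 + 120 × (-17) = 6500 + (-2040) = 4460 ft.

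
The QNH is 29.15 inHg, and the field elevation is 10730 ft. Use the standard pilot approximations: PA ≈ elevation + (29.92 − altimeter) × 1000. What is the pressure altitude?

11500 ft

Pressure correction = (29.92 − 29.15) × 1000 = +770 ft.
Pressure altitude = 10730 + (+770) = 11500 ft.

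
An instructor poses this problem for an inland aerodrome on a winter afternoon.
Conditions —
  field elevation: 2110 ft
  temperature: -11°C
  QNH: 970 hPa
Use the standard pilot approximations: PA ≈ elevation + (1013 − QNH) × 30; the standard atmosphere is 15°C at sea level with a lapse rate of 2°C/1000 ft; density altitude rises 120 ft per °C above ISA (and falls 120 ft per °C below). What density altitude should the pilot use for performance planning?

1096 ft

Pressure altitude = 2110 + (1013 − 970) × 30 = 2110 + (+1290) = 3400 ft.
ISA temperature at 3400 ft = 15 − 2 × (3400/1000) = 8.2°C.
ISA deviation = -11 − 8.2 = -19.2°C.
Density altitude = 3400 + 120 × (-19.2) = 1096 ft.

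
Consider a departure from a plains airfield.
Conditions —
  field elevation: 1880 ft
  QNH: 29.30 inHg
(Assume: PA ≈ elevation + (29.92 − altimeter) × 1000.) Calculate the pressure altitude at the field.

Pressure correction = (29.92 − 29.30) × 1000 = +620 ft.
Pressure altitude = 1880 + (+620) = 2500 ft.

2500 ft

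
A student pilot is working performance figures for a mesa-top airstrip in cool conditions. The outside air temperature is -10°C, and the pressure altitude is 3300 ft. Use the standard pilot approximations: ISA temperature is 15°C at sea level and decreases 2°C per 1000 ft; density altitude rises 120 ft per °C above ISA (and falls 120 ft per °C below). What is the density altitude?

1092 ft

ISA temperature at 3300 ft = 15 − 2 × (3300/1000) = 8.4°C.
ISA deviation = -10 − 8.4 = -18.4°C.
Density altitude = 3300 + 120 × (-18.4) = 3300 + (-2208) = 1092 ft.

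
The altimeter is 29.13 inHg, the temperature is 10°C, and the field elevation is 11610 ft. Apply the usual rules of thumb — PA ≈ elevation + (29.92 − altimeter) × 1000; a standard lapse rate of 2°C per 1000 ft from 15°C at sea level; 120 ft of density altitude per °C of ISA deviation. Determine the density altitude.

14776 ft

Pressure altitude = 11610 + (29.92 − 29.13) × 1000 = 11610 + (+790) = 12400 ft.
ISA temperature at 12400 ft = 15 − 2 × (12400/1000) = -9.8°C.
ISA deviation = 10 − (-9.8) = +19.8°C.
Density altitude = 12400 + 120 × (19.8) = 14776 ft.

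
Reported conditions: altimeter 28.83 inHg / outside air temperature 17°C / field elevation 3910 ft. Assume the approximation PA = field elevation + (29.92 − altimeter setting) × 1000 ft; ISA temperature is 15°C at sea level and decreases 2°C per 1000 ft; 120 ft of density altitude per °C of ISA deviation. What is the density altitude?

Pressure altitude = 3910 + (29.92 − 28.83) × 1000 = 3910 + (+1090) = 5000 ft.
ISA temperature at 5000 ft = 15 − 2 × (5000/1000) = 5°C.
ISA deviation = 17 − 5 = +12°C.
Density altitude = 5000 + 120 × (12) = 6440 ft.

6440 ft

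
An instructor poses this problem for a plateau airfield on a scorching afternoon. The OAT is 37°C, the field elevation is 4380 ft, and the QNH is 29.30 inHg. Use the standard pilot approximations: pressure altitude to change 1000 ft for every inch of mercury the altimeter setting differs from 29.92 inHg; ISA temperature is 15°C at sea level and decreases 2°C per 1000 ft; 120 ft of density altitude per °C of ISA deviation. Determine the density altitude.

Pressure altitude = 4380 + (29.92 − 29.30) × 1000 = 4380 + (+620) = 5000 ft.
ISA temperature at 5000 ft = 15 − 2 × (5000/1000) = 5°C.
ISA deviation = 37 − 5 = +32°C.
Density altitude = 5000 + 120 × (32) = 8840 ft.

8840 ft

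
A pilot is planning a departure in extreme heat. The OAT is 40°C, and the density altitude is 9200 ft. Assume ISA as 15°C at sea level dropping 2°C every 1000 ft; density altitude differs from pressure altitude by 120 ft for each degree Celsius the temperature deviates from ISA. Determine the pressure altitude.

DA = PA + 120 × (OAT − (15 − 2·PA/1000)) = PA + 120·OAT − 1800 + 0.24·PA = 1.24·PA + 120·OAT − 1800.
So 1.24·PA = 9200 − 120 × 40 + 1800 = 6200.
PA = 6200 / 1.24 = 5000 ft.

5000 ft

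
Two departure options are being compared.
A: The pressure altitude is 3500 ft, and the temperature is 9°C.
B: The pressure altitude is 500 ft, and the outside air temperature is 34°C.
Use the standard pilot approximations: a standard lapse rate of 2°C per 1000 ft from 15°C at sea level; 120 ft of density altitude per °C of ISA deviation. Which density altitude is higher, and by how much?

A: ISA temp = 8°C, deviation +1°C, DA = 3500 + 120 × 1 = 3620 ft.
B: ISA temp = 14°C, deviation +20°C, DA = 500 + 120 × 20 = 2900 ft.
A is higher by 3620 − 2900 = 720 ft.

A by 720 ft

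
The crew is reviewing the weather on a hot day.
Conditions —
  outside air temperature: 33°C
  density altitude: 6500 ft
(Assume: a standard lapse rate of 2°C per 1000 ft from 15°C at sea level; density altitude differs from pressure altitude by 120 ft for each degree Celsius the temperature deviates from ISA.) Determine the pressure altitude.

DA = PA + 120 × (OAT − (15 − 2·PA/1000)) = PA + 120·OAT − 1800 + 0.24·PA = 1.24·PA + 120·OAT − 1800.
So 1.24·PA = 6500 − 120 × 33 + 1800 = 4340.
PA = 4340 / 1.24 = 3500 ft.

3500 ft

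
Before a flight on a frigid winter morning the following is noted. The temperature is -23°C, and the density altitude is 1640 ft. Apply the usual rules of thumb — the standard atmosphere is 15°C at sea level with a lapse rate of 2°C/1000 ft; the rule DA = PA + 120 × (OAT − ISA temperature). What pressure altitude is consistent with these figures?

5000 ft

DA = PA + 120 × (OAT − (15 − 2·PA/1000)) = PA + 120·OAT − 1800 + 0.24·PA = 1.24·PA + 120·OAT − 1800.
So 1.24·PA = 1640 − 120 × (-23) + 1800 = 6200.
PA = 6200 / 1.24 = 5000 ft.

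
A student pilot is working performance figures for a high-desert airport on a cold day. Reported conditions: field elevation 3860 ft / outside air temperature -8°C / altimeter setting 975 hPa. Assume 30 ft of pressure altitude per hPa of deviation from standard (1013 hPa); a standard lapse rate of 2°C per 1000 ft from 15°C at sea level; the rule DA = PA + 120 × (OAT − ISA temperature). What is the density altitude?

3440 ft

Pressure altitude = 3860 + (1013 − 975) × 30 = 3860 + (+1140) = 5000 ft.
ISA temperature at 5000 ft = 15 − 2 × (5000/1000) = 5°C.
ISA deviation = -8 − 5 = -13°C.
Density altitude = 5000 + 120 × (-13) = 3440 ft.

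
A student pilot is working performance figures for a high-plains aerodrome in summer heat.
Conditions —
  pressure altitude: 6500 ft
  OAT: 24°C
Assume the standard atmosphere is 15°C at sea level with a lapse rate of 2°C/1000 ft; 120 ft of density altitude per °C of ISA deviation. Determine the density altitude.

9140 ft

ISA temperature at 6500 ft = 15 − 2 × (6500/1000) = 2°C.
ISA deviation = 24 − 2 = +22°C.
Density altitude = 6500 + 120 × (22) = 6500 + (+2640) = 9140 ft.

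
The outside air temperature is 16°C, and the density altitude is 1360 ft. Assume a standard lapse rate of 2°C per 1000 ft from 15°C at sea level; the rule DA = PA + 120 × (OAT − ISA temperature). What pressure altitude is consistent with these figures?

DA = PA + 120 × (OAT − (15 − 2·PA/1000)) = PA + 120·OAT − 1800 + 0.24·PA = 1.24·PA + 120·OAT − 1800.
So 1.24·PA = 1360 − 120 × 16 + 1800 = 1240.
PA = 1240 / 1.24 = 1000 ft.

1000 ft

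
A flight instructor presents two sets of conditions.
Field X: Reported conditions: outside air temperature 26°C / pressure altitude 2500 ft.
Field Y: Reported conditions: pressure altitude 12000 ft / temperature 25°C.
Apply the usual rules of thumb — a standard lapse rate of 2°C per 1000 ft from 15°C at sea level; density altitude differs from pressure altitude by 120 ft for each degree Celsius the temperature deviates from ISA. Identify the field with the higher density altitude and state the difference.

Field X: ISA temp = 10°C, deviation +16°C, DA = 2500 + 120 × 16 = 4420 ft.
Field Y: ISA temp = -9°C, deviation +34°C, DA = 12000 + 120 × 34 = 16080 ft.
Field Y is higher by 16080 − 4420 = 11660 ft.

Field Y by 11660 ft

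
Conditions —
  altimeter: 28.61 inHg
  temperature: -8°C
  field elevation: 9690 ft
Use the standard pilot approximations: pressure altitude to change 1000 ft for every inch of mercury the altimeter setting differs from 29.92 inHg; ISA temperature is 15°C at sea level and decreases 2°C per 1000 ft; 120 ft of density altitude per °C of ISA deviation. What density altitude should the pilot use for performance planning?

10880 ft

Pressure altitude = 9690 + (29.92 − 28.61) × 1000 = 9690 + (+1310) = 11000 ft.
ISA temperature at 11000 ft = 15 − 2 × (11000/1000) = -7°C.
ISA deviation = -8 − (-7) = -1°C.
Density altitude = 11000 + 120 × (-1) = 10880 ft.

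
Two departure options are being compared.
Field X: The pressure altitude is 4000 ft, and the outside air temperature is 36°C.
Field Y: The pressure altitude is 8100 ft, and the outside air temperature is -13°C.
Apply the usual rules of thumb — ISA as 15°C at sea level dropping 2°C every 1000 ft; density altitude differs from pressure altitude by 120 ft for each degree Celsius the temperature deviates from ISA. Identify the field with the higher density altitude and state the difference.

Field X: ISA temp = 7°C, deviation +29°C, DA = 4000 + 120 × 29 = 7480 ft.
Field Y: ISA temp = -1.2°C, deviation -11.8°C, DA = 8100 + 120 × (-11.8) = 6684 ft.
Field X is higher by 7480 − 6684 = 796 ft.

Field X by 796 ft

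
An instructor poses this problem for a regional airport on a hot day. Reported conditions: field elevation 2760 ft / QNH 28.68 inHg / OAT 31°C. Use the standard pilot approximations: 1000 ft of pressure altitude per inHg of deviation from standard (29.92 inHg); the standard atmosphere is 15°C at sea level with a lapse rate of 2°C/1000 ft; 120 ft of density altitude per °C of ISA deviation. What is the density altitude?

Pressure altitude = 2760 + (29.92 − 28.68) × 1000 = 2760 + (+1240) = 4000 ft.
ISA temperature at 4000 ft = 15 − 2 × (4000/1000) = 7°C.
ISA deviation = 31 − 7 = +24°C.
Density altitude = 4000 + 120 × (24) = 6880 ft.

6880 ft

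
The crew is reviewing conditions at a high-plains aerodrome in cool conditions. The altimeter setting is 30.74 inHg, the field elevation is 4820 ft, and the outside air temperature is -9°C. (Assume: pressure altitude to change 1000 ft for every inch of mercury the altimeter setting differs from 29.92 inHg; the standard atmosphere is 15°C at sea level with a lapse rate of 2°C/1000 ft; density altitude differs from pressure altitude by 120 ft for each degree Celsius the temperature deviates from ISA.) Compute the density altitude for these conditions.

2080 ft

Pressure altitude = 4820 + (29.92 − 30.74) × 1000 = 4820 + (-820) = 4000 ft.
ISA temperature at 4000 ft = 15 − 2 × (4000/1000) = 7°C.
ISA deviation = -9 − 7 = -16°C.
Density altitude = 4000 + 120 × (-16) = 2080 ft.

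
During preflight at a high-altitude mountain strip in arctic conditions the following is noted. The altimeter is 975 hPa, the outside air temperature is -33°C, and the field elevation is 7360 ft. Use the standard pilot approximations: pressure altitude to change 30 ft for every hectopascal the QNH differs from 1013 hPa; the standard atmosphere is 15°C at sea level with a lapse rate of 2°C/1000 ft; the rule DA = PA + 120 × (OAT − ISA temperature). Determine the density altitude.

4780 ft

Pressure altitude = 7360 + (1013 − 975) × 30 = 7360 + (+1140) = 8500 ft.
ISA temperature at 8500 ft = 15 − 2 × (8500/1000) = -2°C.
ISA deviation = -33 − (-2) = -31°C.
Density altitude = 8500 + 120 × (-31) = 4780 ft.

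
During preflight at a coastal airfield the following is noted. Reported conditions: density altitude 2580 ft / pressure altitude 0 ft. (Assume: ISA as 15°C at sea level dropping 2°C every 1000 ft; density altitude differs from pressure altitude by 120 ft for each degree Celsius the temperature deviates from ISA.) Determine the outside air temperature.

36.5°C

Density altitude − pressure altitude = 2580 − 0 = +2580 ft.
At 120 ft/°C that is an ISA deviation of 2580/120 = +21.5°C.
ISA temperature at 0 ft = 15 − 2 × (0/1000) = 15°C.
OAT = ISA + deviation = 15 + (+21.5) = 36.5°C.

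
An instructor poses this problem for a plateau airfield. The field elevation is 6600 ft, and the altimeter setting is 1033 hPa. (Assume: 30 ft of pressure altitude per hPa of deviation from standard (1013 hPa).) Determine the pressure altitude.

6000 ft

Pressure correction = (1013 − 1033) × 30 = -600 ft.
Pressure altitude = 6600 + (-600) = 6000 ft.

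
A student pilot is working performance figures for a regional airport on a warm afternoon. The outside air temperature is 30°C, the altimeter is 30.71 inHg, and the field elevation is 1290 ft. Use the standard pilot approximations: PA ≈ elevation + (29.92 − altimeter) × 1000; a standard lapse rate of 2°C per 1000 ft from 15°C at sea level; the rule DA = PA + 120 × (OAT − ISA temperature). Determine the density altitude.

2420 ft

Pressure altitude = 1290 + (29.92 − 30.71) × 1000 = 1290 + (-790) = 500 ft.
ISA temperature at 500 ft = 15 − 2 × (500/1000) = 14°C.
ISA deviation = 30 − 14 = +16°C.
Density altitude = 500 + 120 × (16) = 2420 ft.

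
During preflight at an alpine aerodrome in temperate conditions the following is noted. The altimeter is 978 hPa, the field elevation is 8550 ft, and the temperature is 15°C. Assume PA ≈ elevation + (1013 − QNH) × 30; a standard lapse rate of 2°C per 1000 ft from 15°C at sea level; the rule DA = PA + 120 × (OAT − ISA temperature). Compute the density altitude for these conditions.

Pressure altitude = 8550 + (1013 − 978) × 30 = 8550 + (+1050) = 9600 ft.
ISA temperature at 9600 ft = 15 − 2 × (9600/1000) = -4.2°C.
ISA deviation = 15 − (-4.2) = +19.2°C.
Density altitude = 9600 + 120 × (19.2) = 11904 ft.

11904 ft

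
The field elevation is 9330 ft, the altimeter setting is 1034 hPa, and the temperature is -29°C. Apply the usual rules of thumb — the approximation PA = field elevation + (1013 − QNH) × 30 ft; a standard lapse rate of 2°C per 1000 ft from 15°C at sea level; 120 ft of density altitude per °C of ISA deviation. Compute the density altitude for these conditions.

5508 ft

Pressure altitude = 9330 + (1013 − 1034) × 30 = 9330 + (-630) = 8700 ft.
ISA temperature at 8700 ft = 15 − 2 × (8700/1000) = -2.4°C.
ISA deviation = -29 − (-2.4) = -26.6°C.
Density altitude = 8700 + 120 × (-26.6) = 5508 ft.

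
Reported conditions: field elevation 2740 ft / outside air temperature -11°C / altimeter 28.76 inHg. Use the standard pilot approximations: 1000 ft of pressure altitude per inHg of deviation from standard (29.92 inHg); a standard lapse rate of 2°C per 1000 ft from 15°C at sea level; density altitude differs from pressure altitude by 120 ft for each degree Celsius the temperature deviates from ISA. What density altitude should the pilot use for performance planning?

Pressure altitude = 2740 + (29.92 − 28.76) × 1000 = 2740 + (+1160) = 3900 ft.
ISA temperature at 3900 ft = 15 − 2 × (3900/1000) = 7.2°C.
ISA deviation = -11 − 7.2 = -18.2°C.
Density altitude = 3900 + 120 × (-18.2) = 1716 ft.

1716 ft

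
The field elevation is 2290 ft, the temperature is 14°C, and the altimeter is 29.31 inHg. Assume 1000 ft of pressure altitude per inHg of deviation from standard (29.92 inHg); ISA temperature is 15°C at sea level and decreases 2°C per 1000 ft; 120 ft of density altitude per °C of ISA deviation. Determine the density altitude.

Pressure altitude = 2290 + (29.92 − 29.31) × 1000 = 2290 + (+610) = 2900 ft.
ISA temperature at 2900 ft = 15 − 2 × (2900/1000) = 9.2°C.
ISA deviation = 14 − 9.2 = +4.8°C.
Density altitude = 2900 + 120 × (4.8) = 3476 ft.

3476 ft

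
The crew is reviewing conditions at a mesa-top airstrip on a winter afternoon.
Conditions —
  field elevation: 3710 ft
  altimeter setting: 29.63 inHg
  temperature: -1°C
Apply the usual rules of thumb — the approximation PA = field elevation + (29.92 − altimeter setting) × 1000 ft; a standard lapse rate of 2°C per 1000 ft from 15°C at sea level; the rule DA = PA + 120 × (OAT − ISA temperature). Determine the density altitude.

3040 ft

Pressure altitude = 3710 + (29.92 − 29.63) × 1000 = 3710 + (+290) = 4000 ft.
ISA temperature at 4000 ft = 15 − 2 × (4000/1000) = 7°C.
ISA deviation = -1 − 7 = -8°C.
Density altitude = 4000 + 120 × (-8) = 3040 ft.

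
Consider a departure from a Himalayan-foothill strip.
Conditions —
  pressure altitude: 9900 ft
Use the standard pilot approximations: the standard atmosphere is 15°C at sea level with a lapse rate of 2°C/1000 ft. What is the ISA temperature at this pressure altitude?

-4.8°C

ISA temperature = 15 − 2 × (9900/1000) = 15 − 19.8 = -4.8°C.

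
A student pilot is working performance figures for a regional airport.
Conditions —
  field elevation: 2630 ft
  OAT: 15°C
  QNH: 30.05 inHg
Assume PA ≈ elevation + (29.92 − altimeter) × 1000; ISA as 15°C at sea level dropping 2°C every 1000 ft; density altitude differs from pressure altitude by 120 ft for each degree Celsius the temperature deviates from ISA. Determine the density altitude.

3100 ft

Pressure altitude = 2630 + (29.92 − 30.05) × 1000 = 2630 + (-130) = 2500 ft.
ISA temperature at 2500 ft = 15 − 2 × (2500/1000) = 10°C.
ISA deviation = 15 − 10 = +5°C.
Density altitude = 2500 + 120 × (5) = 3100 ft.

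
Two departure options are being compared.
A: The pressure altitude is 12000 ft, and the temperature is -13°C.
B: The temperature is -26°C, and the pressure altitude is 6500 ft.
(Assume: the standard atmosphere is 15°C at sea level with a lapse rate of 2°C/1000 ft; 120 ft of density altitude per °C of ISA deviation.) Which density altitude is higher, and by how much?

A by 8380 ft

A: ISA temp = -9°C, deviation -4°C, DA = 12000 + 120 × (-4) = 11520 ft.
B: ISA temp = 2°C, deviation -28°C, DA = 6500 + 120 × (-28) = 3140 ft.
A is higher by 11520 − 3140 = 8380 ft.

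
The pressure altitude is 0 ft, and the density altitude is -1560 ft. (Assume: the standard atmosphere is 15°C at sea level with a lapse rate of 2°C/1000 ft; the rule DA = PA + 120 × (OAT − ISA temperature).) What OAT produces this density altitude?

Density altitude − pressure altitude = -1560 − 0 = -1560 ft.
At 120 ft/°C that is an ISA deviation of -1560/120 = -13°C.
ISA temperature at 0 ft = 15 − 2 × (0/1000) = 15°C.
OAT = ISA + deviation = 15 + (-13) = 2°C.

2°C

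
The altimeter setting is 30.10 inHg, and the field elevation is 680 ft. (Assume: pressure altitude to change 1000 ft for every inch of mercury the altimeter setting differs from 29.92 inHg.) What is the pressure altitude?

500 ft

Pressure correction = (29.92 − 30.10) × 1000 = -180 ft.
Pressure altitude = 680 + (-180) = 500 ft.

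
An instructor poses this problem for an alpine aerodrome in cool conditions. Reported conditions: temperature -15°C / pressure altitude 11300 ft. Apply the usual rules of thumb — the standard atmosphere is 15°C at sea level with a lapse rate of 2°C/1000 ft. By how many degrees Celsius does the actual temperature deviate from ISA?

ISA temperature at 11300 ft = 15 − 2 × (11300/1000) = -7.6°C.
Deviation = OAT − ISA = -15 − (-7.6) = -7.4°C.

ISA-7.4°C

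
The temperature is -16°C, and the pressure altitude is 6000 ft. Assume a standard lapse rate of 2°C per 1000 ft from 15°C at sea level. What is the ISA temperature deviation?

ISA-19°C

ISA temperature at 6000 ft = 15 − 2 × (6000/1000) = 3°C.
Deviation = OAT − ISA = -16 − 3 = -19°C.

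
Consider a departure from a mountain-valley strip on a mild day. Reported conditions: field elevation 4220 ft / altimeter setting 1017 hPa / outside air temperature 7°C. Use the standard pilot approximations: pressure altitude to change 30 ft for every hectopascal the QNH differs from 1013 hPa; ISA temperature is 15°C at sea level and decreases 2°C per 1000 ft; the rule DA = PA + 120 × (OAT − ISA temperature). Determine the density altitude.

Pressure altitude = 4220 + (1013 − 1017) × 30 = 4220 + (-120) = 4100 ft.
ISA temperature at 4100 ft = 15 − 2 × (4100/1000) = 6.8°C.
ISA deviation = 7 − 6.8 = +0.2°C.
Density altitude = 4100 + 120 × (0.2) = 4124 ft.

4124 ft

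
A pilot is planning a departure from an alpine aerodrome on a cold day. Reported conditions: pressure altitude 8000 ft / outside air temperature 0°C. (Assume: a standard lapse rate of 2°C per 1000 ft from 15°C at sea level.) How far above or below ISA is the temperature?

ISA+1°C

ISA temperature at 8000 ft = 15 − 2 × (8000/1000) = -1°C.
Deviation = OAT − ISA = 0 − (-1) = +1°C.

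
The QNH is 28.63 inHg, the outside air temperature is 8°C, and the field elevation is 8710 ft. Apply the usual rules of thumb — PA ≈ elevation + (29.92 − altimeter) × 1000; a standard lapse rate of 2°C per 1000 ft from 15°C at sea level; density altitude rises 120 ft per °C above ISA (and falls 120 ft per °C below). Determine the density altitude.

11560 ft

Pressure altitude = 8710 + (29.92 − 28.63) × 1000 = 8710 + (+1290) = 10000 ft.
ISA temperature at 10000 ft = 15 − 2 × (10000/1000) = -5°C.
ISA deviation = 8 − (-5) = +13°C.
Density altitude = 10000 + 120 × (13) = 11560 ft.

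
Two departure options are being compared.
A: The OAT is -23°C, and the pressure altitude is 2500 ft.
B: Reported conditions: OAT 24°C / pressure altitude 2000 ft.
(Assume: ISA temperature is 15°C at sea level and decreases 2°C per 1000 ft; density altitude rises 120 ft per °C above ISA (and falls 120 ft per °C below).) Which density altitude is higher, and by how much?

A: ISA temp = 10°C, deviation -33°C, DA = 2500 + 120 × (-33) = -1460 ft.
B: ISA temp = 11°C, deviation +13°C, DA = 2000 + 120 × 13 = 3560 ft.
B is higher by 3560 − (-1460) = 5020 ft.

B by 5020 ft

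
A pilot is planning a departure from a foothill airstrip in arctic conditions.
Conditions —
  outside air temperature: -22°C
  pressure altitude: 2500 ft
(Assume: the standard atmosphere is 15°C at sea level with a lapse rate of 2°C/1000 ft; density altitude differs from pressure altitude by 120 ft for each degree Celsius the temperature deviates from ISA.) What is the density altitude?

ISA temperature at 2500 ft = 15 − 2 × (2500/1000) = 10°C.
ISA deviation = -22 − 10 = -32°C.
Density altitude = 2500 + 120 × (-32) = 2500 + (-3840) = -1340 ft.

-1340 ft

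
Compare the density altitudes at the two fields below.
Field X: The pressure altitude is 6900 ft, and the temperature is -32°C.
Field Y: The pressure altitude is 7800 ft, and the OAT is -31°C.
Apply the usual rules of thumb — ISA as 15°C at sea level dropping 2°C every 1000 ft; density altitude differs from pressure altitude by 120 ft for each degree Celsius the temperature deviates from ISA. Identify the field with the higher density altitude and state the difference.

Field X: ISA temp = 1.2°C, deviation -33.2°C, DA = 6900 + 120 × (-33.2) = 2916 ft.
Field Y: ISA temp = -0.6°C, deviation -30.4°C, DA = 7800 + 120 × (-30.4) = 4152 ft.
Field Y is higher by 4152 − 2916 = 1236 ft.

Field Y by 1236 ft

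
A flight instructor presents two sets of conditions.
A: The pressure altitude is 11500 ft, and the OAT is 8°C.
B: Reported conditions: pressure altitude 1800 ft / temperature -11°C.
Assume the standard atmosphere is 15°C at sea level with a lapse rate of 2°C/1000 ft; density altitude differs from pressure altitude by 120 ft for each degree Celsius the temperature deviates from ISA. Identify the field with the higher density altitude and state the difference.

A: ISA temp = -8°C, deviation +16°C, DA = 11500 + 120 × 16 = 13420 ft.
B: ISA temp = 11.4°C, deviation -22.4°C, DA = 1800 + 120 × (-22.4) = -888 ft.
A is higher by 13420 − (-888) = 14308 ft.

A by 14308 ft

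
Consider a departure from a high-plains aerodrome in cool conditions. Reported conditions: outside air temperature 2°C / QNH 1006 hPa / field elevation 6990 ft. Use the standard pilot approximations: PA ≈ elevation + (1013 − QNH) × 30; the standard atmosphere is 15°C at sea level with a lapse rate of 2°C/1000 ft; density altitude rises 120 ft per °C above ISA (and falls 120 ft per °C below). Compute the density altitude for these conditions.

Pressure altitude = 6990 + (1013 − 1006) × 30 = 6990 + (+210) = 7200 ft.
ISA temperature at 7200 ft = 15 − 2 × (7200/1000) = 0.6°C.
ISA deviation = 2 − 0.6 = +1.4°C.
Density altitude = 7200 + 120 × (1.4) = 7368 ft.

7368 ft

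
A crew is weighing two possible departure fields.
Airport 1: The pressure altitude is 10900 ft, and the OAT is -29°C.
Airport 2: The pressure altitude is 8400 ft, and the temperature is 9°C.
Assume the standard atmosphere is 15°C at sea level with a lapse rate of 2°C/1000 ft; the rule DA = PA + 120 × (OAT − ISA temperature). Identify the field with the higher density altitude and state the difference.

Airport 1: ISA temp = -6.8°C, deviation -22.2°C, DA = 10900 + 120 × (-22.2) = 8236 ft.
Airport 2: ISA temp = -1.8°C, deviation +10.8°C, DA = 8400 + 120 × 10.8 = 9696 ft.
Airport 2 is higher by 9696 − 8236 = 1460 ft.

Airport 2 by 1460 ft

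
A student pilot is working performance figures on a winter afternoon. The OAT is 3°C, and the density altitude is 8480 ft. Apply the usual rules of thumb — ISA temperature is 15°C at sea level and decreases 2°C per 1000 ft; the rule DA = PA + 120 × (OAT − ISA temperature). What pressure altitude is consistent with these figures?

DA = PA + 120 × (OAT − (15 − 2·PA/1000)) = PA + 120·OAT − 1800 + 0.24·PA = 1.24·PA + 120·OAT − 1800.
So 1.24·PA = 8480 − 120 × 3 + 1800 = 9920.
PA = 9920 / 1.24 = 8000 ft.

8000 ft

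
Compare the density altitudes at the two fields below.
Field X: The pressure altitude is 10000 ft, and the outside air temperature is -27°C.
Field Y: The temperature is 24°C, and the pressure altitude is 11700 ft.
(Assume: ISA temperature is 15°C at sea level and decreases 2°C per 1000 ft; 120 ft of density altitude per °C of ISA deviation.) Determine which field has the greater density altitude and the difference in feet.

Field X: ISA temp = -5°C, deviation -22°C, DA = 10000 + 120 × (-22) = 7360 ft.
Field Y: ISA temp = -8.4°C, deviation +32.4°C, DA = 11700 + 120 × 32.4 = 15588 ft.
Field Y is higher by 15588 − 7360 = 8228 ft.

Field Y by 8228 ft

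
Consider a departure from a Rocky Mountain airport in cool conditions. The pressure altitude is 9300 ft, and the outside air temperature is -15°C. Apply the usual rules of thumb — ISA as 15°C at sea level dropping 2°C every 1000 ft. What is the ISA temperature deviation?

ISA-11.4°C

ISA temperature at 9300 ft = 15 − 2 × (9300/1000) = -3.6°C.
Deviation = OAT − ISA = -15 − (-3.6) = -11.4°C.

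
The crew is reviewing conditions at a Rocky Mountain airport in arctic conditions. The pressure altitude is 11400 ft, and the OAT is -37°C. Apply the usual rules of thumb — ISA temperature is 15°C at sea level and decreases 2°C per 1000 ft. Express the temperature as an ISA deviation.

ISA temperature at 11400 ft = 15 − 2 × (11400/1000) = -7.8°C.
Deviation = OAT − ISA = -37 − (-7.8) = -29.2°C.

ISA-29.2°C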